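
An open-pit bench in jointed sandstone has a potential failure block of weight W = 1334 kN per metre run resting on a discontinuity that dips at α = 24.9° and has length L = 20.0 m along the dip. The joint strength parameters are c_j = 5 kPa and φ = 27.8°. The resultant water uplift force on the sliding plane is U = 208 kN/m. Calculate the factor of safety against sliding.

FS = 1.12

Resolving the block weight along and normal to the plane and applying the Mohr–Coulomb strength on the joint:
N' = W cosα − U = 1334·cos24.9° − 208 = 1002.0 kN/m
Driving force T = W sinα = 1334·sin24.9° = 561.7 kN/m
Resisting force R = c_j·L + N'·tanφ = 5·20.0 + 1002.0·tan27.8° = 100.0 + 528.3 = 628.3 kN/m
FS = R / T = 628.3 / 561.7 = 1.119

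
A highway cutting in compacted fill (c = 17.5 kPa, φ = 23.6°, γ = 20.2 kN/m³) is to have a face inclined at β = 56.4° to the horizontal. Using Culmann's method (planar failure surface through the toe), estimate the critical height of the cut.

Culmann's analysis gives the critical failure plane at α_cr = (β + φ)/2 = (56.4 + 23.6)/2 = 40.0°, and the critical height
H_c = (4c/γ) · sinβ cosφ / [1 − cos(β − φ)]
    = (4·17.5/20.2) · sin56.4°·cos23.6° / [1 − cos(32.8°)]
    = 3.465 · 0.8329·0.9164 / [1 − 0.8406]
    = 3.465 · 0.7633 / 0.1594
    = 16.59 m

H_c = 16.59 m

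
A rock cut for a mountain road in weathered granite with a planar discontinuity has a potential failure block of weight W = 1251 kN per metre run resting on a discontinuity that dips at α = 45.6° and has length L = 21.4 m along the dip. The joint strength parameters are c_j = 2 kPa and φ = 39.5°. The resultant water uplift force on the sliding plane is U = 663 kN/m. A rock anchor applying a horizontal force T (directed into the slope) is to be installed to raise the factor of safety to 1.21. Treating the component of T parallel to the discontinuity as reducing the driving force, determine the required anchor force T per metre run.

Resolving forces along and normal to the sliding plane, with the horizontal anchor force T adding T·sinα to the effective normal force and T·cosα acting up the plane against the driving force:
FS = [c_jL + (W cosα − U + T sinα) tanφ] / [W sinα − T cosα]
Without the anchor: N' = 212.3 kN/m, driving T_d = 893.8 kN/m, resisting R = 2·21.4 + 212.3·tan39.5° = 217.8 kN/m, FS = 0.24.
Setting FS = 1.21 and solving for T:
1.21·(893.8 − T cos45.6°) = 217.8 + T sin45.6°·tan39.5°
T·(sin45.6°·tan39.5° + 1.21·cos45.6°) = 1.21·893.8 − 217.8
T·(0.7145·0.8243 + 1.21·0.6997) = 1081.5 − 217.8 = 863.7
T·1.4356 = 863.7
T = 601.7 kN/m

T = 602 kN/m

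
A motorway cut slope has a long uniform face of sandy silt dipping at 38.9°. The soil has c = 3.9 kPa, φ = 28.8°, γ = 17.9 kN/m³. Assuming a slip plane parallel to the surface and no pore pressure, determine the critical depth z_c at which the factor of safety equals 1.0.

Setting FS = 1.00 in FS = [c + γz cos²β tanφ] / [γz sinβ cosβ] and solving for z:
z = c / [γ cosβ (FS·sinβ − cosβ·tanφ)]
  = 3.9 / [17.9·cos38.9°·(1.00·sin38.9° − cos38.9°·tan28.8°)]
  = 3.9 / [17.9·0.7782·(1.00·0.6280 − 0.7782·0.5498)]
  = 3.9 / 2.7878 = 1.399 m

z_c = 1.40 m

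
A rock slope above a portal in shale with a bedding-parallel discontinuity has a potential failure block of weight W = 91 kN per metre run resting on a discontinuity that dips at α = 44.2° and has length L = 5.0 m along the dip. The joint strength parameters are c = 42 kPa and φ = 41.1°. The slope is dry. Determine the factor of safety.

Resolving the block weight along and normal to the plane and applying the Mohr–Coulomb strength on the joint:
N' = W cosα = 91·cos44.2° = 65.2 kN/m
Driving force T = W sinα = 91·sin44.2° = 63.4 kN/m
Resisting force R = c·L + N'·tanφ = 42·5.0 + 65.2·tan41.1° = 210.0 + 56.9 = 266.9 kN/m
FS = R / T = 266.9 / 63.4 = 4.207

FS = 4.21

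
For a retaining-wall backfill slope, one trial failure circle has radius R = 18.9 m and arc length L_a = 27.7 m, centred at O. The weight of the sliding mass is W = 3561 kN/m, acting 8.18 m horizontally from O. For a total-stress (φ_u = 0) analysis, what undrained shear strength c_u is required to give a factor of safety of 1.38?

FS = c_u·L_a·R / (W·d), so c_u = FS·W·d / (L_a·R).
c_u = 1.38·3561·8.18 / (27.70·18.9) = 40198.0 / 523.53 = 76.78 kPa

c_u = 76.8 kPa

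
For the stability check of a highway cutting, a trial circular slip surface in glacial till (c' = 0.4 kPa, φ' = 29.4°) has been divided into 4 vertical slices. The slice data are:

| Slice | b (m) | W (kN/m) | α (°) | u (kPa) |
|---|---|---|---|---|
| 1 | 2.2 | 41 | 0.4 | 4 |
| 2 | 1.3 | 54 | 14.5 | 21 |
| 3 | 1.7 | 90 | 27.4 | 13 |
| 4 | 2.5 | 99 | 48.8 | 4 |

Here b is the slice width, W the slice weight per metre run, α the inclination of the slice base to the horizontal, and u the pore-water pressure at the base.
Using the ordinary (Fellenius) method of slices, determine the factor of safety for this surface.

FS = 0.73

Ordinary method of slices: FS = Σ[c'·Δl_i + (W_i cosα_i − u_i·Δl_i)·tanφ'] / Σ W_i sinα_i, with Δl_i = b_i / cosα_i.
Slice 1: Δl = 2.2/cos0.4° = 2.200 m; N'_1 = 41·cos0.4° − 4·2.200 = 32.2; c'Δl = 0.88; W sinα = 0.3
Slice 2: Δl = 1.3/cos14.5° = 1.343 m; N'_2 = 54·cos14.5° − 21·1.343 = 24.1; c'Δl = 0.54; W sinα = 13.5
Slice 3: Δl = 1.7/cos27.4° = 1.915 m; N'_3 = 90·cos27.4° − 13·1.915 = 55.0; c'Δl = 0.77; W sinα = 41.4
Slice 4: Δl = 2.5/cos48.8° = 3.795 m; N'_4 = 99·cos48.8° − 4·3.795 = 50.0; c'Δl = 1.52; W sinα = 74.5
Σc'Δl = 3.7 kN/m; ΣN' = 161.3 kN/m; ΣW sinα = 129.7 kN/m
Resisting = 3.7 + 161.3·tan29.4° = 3.7 + 90.9 = 94.6 kN/m
FS = 94.6 / 129.7 = 0.729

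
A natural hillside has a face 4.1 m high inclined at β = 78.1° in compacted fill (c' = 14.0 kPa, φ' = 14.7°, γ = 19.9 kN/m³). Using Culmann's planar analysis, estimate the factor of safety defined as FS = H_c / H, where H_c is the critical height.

H_c = (4c'/γ) · sinβ cosφ' / [1 − cos(β − φ')]
    = (4·14.0/19.9) · sin78.1°·cos14.7° / [1 − cos63.4°]
    = 2.814 · 0.9465 / 0.5522 = 4.82 m
FS = H_c / H = 4.82 / 4.1 = 1.176

FS = 1.18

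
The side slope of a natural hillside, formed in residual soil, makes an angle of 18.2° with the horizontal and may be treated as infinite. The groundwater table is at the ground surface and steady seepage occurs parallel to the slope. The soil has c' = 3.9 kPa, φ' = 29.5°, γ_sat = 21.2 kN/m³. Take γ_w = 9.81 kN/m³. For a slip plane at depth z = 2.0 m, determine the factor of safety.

FS = 1.23

With seepage parallel to the slope and the water table at the surface, the effective normal stress on the slip plane uses the buoyant unit weight γ' = γ_sat − γ_w while the driving shear stress uses γ_sat:
FS = [c' + γ' z cos²β tanφ'] / [γ_sat z sinβ cosβ]
γ' = 21.2 − 9.81 = 11.39 kN/m³
Numerator = 3.9 + 11.39·2.0·cos²18.2°·tan29.5° = 3.9 + 11.39·2.0·0.9024·0.5658 = 15.531 kPa
Denominator = 21.2·2.0·sin18.2°·cos18.2° = 21.2·2.0·0.3123·0.9500 = 12.580 kPa
FS = 15.531 / 12.580 = 1.235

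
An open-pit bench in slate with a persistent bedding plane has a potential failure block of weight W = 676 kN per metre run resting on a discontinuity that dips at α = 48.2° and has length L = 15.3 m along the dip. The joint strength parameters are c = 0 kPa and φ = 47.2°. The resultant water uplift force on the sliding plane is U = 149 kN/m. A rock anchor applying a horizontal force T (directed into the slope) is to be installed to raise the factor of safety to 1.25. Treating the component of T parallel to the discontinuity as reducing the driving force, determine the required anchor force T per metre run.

Resolving forces along and normal to the sliding plane, with the horizontal anchor force T adding T·sinα to the effective normal force and T·cosα acting up the plane against the driving force:
FS = [cL + (W cosα − U + T sinα) tanφ] / [W sinα − T cosα]
Without the anchor: N' = 301.6 kN/m, driving T_d = 503.9 kN/m, resisting R = 0·15.3 + 301.6·tan47.2° = 325.7 kN/m, FS = 0.65.
Setting FS = 1.25 and solving for T:
1.25·(503.9 − T cos48.2°) = 325.7 + T sin48.2°·tan47.2°
T·(sin48.2°·tan47.2° + 1.25·cos48.2°) = 1.25·503.9 − 325.7
T·(0.7455·1.0799 + 1.25·0.6665) = 629.9 − 325.7 = 304.3
T·1.6382 = 304.3
T = 185.7 kN/m

T = 186 kN/m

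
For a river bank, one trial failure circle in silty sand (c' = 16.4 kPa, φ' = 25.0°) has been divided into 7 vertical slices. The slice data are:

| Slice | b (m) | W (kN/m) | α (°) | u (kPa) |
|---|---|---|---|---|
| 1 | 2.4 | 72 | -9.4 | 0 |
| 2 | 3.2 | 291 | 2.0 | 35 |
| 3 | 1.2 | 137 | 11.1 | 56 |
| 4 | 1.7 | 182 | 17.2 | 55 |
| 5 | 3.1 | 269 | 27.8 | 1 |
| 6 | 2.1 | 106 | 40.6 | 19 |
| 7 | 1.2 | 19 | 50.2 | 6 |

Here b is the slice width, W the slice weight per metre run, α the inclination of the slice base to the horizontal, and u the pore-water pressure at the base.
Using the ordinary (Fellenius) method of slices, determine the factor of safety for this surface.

Ordinary method of slices: FS = Σ[c'·Δl_i + (W_i cosα_i − u_i·Δl_i)·tanφ'] / Σ W_i sinα_i, with Δl_i = b_i / cosα_i.
Slice 1: Δl = 2.4/cos(-9.4°) = 2.433 m; N'_1 = 72·cos(-9.4°) − 0·2.433 = 71.0; c'Δl = 39.90; W sinα = -11.8
Slice 2: Δl = 3.2/cos2.0° = 3.202 m; N'_2 = 291·cos2.0° − 35·3.202 = 178.8; c'Δl = 52.51; W sinα = 10.2
Slice 3: Δl = 1.2/cos11.1° = 1.223 m; N'_3 = 137·cos11.1° − 56·1.223 = 66.0; c'Δl = 20.06; W sinα = 26.4
Slice 4: Δl = 1.7/cos17.2° = 1.780 m; N'_4 = 182·cos17.2° − 55·1.780 = 76.0; c'Δl = 29.19; W sinα = 53.8
Slice 5: Δl = 3.1/cos27.8° = 3.504 m; N'_5 = 269·cos27.8° − 1·3.504 = 234.4; c'Δl = 57.47; W sinα = 125.5
Slice 6: Δl = 2.1/cos40.6° = 2.766 m; N'_6 = 106·cos40.6° − 19·2.766 = 27.9; c'Δl = 45.36; W sinα = 69.0
Slice 7: Δl = 1.2/cos50.2° = 1.875 m; N'_7 = 19·cos50.2° − 6·1.875 = 0.9; c'Δl = 30.74; W sinα = 14.6
Σc'Δl = 275.2 kN/m; ΣN' = 655.0 kN/m; ΣW sinα = 287.6 kN/m
Resisting = 275.2 + 655.0·tan25.0° = 275.2 + 305.4 = 580.7 kN/m
FS = 580.7 / 287.6 = 2.019

FS = 2.02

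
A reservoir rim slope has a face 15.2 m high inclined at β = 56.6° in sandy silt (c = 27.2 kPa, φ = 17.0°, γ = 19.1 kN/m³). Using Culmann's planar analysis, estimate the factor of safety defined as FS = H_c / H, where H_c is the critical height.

H_c = (4c/γ) · sinβ cosφ / [1 − cos(β − φ)]
    = (4·27.2/19.1) · sin56.6°·cos17.0° / [1 − cos39.6°]
    = 5.696 · 0.7984 / 0.2295 = 19.82 m
FS = H_c / H = 19.82 / 15.2 = 1.304

FS = 1.30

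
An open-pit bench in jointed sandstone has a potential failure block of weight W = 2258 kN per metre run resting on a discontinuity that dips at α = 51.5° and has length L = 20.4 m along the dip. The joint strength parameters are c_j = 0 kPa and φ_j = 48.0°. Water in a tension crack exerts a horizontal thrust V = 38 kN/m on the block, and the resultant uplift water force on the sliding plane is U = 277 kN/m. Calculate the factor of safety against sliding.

FS = 0.68

Resolving the block weight along and normal to the plane and applying the Mohr–Coulomb strength on the joint:
N' = W cosα − U − V sinα = 2258·cos51.5° − 277 − 38·sin51.5° = 1098.9 kN/m
Driving force T = W sinα + V cosα = 2258·sin51.5° + 38·cos51.5° = 1790.8 kN/m
Resisting force R = c_j·L + N'·tanφ_j = 0·20.4 + 1098.9·tan48.0° = 0.0 + 1220.5 = 1220.5 kN/m
FS = R / T = 1220.5 / 1790.8 = 0.682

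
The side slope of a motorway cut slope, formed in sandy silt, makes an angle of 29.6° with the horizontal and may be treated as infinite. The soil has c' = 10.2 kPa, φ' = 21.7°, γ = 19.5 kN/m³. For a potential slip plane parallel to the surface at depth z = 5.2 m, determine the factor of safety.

FS = 0.93

For an infinite slope with a slip plane parallel to the surface (no pore pressure): FS = [c' + γz cos²β tanφ'] / [γz sinβ cosβ].
γz = 19.5·5.2 = 101.40 kN/m²
Numerator = 10.2 + 101.40·cos²29.6°·tan21.7° = 10.2 + 101.40·0.7560·0.3979 = 40.707 kPa
Denominator = 101.40·sin29.6°·cos29.6° = 101.40·0.4939·0.8695 = 43.549 kPa
FS = 40.707 / 43.549 = 0.935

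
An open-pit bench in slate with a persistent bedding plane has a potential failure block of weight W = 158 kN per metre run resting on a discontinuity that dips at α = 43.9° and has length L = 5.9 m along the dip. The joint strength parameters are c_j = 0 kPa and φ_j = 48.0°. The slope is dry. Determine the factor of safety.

Resolving the block weight along and normal to the plane and applying the Mohr–Coulomb strength on the joint:
N' = W cosα = 158·cos43.9° = 113.8 kN/m
Driving force T = W sinα = 158·sin43.9° = 109.6 kN/m
Resisting force R = c_j·L + N'·tanφ_j = 0·5.9 + 113.8·tan48.0° = 0.0 + 126.4 = 126.4 kN/m
FS = R / T = 126.4 / 109.6 = 1.154

FS = 1.15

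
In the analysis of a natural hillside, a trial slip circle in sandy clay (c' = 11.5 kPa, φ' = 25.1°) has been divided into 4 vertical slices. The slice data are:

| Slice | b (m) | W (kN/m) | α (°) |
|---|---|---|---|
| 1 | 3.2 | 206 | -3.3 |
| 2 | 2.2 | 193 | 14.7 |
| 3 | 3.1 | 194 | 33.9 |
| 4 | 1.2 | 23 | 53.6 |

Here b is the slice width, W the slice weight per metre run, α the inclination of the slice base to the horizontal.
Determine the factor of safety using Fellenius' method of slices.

FS = 2.41

Ordinary method of slices: FS = Σ[c'·Δl_i + (W_i cosα_i)·tanφ'] / Σ W_i sinα_i, with Δl_i = b_i / cosα_i.
Slice 1: Δl = 3.2/cos(-3.3°) = 3.205 m; N'_1 = 206·cos(-3.3°) = 205.7; c'Δl = 36.86; W sinα = -11.9
Slice 2: Δl = 2.2/cos14.7° = 2.274 m; N'_2 = 193·cos14.7° = 186.7; c'Δl = 26.16; W sinα = 49.0
Slice 3: Δl = 3.1/cos33.9° = 3.735 m; N'_3 = 194·cos33.9° = 161.0; c'Δl = 42.95; W sinα = 108.2
Slice 4: Δl = 1.2/cos53.6° = 2.022 m; N'_4 = 23·cos53.6° = 13.6; c'Δl = 23.26; W sinα = 18.5
Σc'Δl = 129.2 kN/m; ΣN' = 567.0 kN/m; ΣW sinα = 163.8 kN/m
Resisting = 129.2 + 567.0·tan25.1° = 129.2 + 265.6 = 394.8 kN/m
FS = 394.8 / 163.8 = 2.410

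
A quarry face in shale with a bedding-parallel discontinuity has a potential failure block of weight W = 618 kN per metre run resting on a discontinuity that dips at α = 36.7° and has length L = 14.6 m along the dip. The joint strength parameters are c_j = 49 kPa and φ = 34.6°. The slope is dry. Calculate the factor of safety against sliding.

Resolving the block weight along and normal to the plane and applying the Mohr–Coulomb strength on the joint:
N' = W cosα = 618·cos36.7° = 495.5 kN/m
Driving force T = W sinα = 618·sin36.7° = 369.3 kN/m
Resisting force R = c_j·L + N'·tanφ = 49·14.6 + 495.5·tan34.6° = 715.4 + 341.8 = 1057.2 kN/m
FS = R / T = 1057.2 / 369.3 = 2.863

FS = 2.86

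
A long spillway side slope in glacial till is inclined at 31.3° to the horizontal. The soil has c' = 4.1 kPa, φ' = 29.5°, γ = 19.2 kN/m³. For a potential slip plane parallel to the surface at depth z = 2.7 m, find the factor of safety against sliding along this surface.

FS = 1.11

For an infinite slope with a slip plane parallel to the surface (no pore pressure): FS = [c' + γz cos²β tanφ'] / [γz sinβ cosβ].
γz = 19.2·2.7 = 51.84 kN/m²
Numerator = 4.1 + 51.84·cos²31.3°·tan29.5° = 4.1 + 51.84·0.7301·0.5658 = 25.514 kPa
Denominator = 51.84·sin31.3°·cos31.3° = 51.84·0.5195·0.8545 = 23.012 kPa
FS = 25.514 / 23.012 = 1.109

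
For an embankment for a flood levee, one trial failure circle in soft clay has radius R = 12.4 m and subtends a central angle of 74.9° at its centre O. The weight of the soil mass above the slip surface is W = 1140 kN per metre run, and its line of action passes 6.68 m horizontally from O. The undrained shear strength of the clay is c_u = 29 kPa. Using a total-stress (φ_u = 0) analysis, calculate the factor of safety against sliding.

FS = 0.77

Taking moments about the centre O, the resisting moment is provided by the undrained shear strength acting along the arc:
Arc length L_a = R·θ = 12.4·(74.9°·π/180) = 12.4·1.3073 = 16.21 m
M_R = c_u·L_a·R = 29·16.21·12.4 = 5829.1 kN·m/m
M_D = W·d = 1140·6.68 = 7615.2 kN·m/m
FS = M_R / M_D = 5829.1 / 7615.2 = 0.765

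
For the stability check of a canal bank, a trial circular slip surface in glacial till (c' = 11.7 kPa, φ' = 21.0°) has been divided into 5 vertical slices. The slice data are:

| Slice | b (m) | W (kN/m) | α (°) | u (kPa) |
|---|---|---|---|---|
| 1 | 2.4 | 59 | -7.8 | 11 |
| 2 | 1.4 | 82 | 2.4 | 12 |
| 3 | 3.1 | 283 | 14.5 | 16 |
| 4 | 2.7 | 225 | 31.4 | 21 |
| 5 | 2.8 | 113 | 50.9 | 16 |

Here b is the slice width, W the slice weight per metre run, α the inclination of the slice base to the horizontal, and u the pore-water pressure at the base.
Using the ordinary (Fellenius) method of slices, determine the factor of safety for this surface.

FS = 1.26

Ordinary method of slices: FS = Σ[c'·Δl_i + (W_i cosα_i − u_i·Δl_i)·tanφ'] / Σ W_i sinα_i, with Δl_i = b_i / cosα_i.
Slice 1: Δl = 2.4/cos(-7.8°) = 2.422 m; N'_1 = 59·cos(-7.8°) − 11·2.422 = 31.8; c'Δl = 28.34; W sinα = -8.0
Slice 2: Δl = 1.4/cos2.4° = 1.401 m; N'_2 = 82·cos2.4° − 12·1.401 = 65.1; c'Δl = 16.39; W sinα = 3.4
Slice 3: Δl = 3.1/cos14.5° = 3.202 m; N'_3 = 283·cos14.5° − 16·3.202 = 222.8; c'Δl = 37.46; W sinα = 70.9
Slice 4: Δl = 2.7/cos31.4° = 3.163 m; N'_4 = 225·cos31.4° − 21·3.163 = 125.6; c'Δl = 37.01; W sinα = 117.2
Slice 5: Δl = 2.8/cos50.9° = 4.440 m; N'_5 = 113·cos50.9° − 16·4.440 = 0.2; c'Δl = 51.94; W sinα = 87.7
Σc'Δl = 171.2 kN/m; ΣN' = 445.5 kN/m; ΣW sinα = 271.2 kN/m
Resisting = 171.2 + 445.5·tan21.0° = 171.2 + 171.0 = 342.2 kN/m
FS = 342.2 / 271.2 = 1.262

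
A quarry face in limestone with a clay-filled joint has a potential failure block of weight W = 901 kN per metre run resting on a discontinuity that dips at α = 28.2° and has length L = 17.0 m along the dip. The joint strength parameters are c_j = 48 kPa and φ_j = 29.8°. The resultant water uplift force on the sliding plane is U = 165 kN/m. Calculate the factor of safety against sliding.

Resolving the block weight along and normal to the plane and applying the Mohr–Coulomb strength on the joint:
N' = W cosα − U = 901·cos28.2° − 165 = 629.1 kN/m
Driving force T = W sinα = 901·sin28.2° = 425.8 kN/m
Resisting force R = c_j·L + N'·tanφ_j = 48·17.0 + 629.1·tan29.8° = 816.0 + 360.3 = 1176.3 kN/m
FS = R / T = 1176.3 / 425.8 = 2.763

FS = 2.76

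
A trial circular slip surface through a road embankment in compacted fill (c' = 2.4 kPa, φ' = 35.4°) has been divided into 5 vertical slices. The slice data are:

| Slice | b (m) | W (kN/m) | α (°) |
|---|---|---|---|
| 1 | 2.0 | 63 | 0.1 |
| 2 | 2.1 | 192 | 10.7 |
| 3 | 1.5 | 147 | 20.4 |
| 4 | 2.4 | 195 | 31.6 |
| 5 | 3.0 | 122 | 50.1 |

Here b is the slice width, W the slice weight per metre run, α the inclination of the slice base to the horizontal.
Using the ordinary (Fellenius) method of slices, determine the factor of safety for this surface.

FS = 1.71

Ordinary method of slices: FS = Σ[c'·Δl_i + (W_i cosα_i)·tanφ'] / Σ W_i sinα_i, with Δl_i = b_i / cosα_i.
Slice 1: Δl = 2.0/cos0.1° = 2.000 m; N'_1 = 63·cos0.1° = 63.0; c'Δl = 4.80; W sinα = 0.1
Slice 2: Δl = 2.1/cos10.7° = 2.137 m; N'_2 = 192·cos10.7° = 188.7; c'Δl = 5.13; W sinα = 35.6
Slice 3: Δl = 1.5/cos20.4° = 1.600 m; N'_3 = 147·cos20.4° = 137.8; c'Δl = 3.84; W sinα = 51.2
Slice 4: Δl = 2.4/cos31.6° = 2.818 m; N'_4 = 195·cos31.6° = 166.1; c'Δl = 6.76; W sinα = 102.2
Slice 5: Δl = 3.0/cos50.1° = 4.677 m; N'_5 = 122·cos50.1° = 78.3; c'Δl = 11.22; W sinα = 93.6
Σc'Δl = 31.8 kN/m; ΣN' = 633.8 kN/m; ΣW sinα = 282.8 kN/m
Resisting = 31.8 + 633.8·tan35.4° = 31.8 + 450.4 = 482.2 kN/m
FS = 482.2 / 282.8 = 1.705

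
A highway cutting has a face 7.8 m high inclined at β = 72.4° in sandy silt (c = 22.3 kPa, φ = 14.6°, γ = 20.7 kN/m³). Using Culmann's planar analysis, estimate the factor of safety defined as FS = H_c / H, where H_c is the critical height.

FS = 1.09

H_c = (4c/γ) · sinβ cosφ / [1 − cos(β − φ)]
    = (4·22.3/20.7) · sin72.4°·cos14.6° / [1 − cos57.8°]
    = 4.309 · 0.9224 / 0.4671 = 8.51 m
FS = H_c / H = 8.51 / 7.8 = 1.091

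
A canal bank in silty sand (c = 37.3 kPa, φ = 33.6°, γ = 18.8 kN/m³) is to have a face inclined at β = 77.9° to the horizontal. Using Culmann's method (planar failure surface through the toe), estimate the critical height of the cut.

H_c = 22.73 m

Culmann's analysis gives the critical failure plane at α_cr = (β + φ)/2 = (77.9 + 33.6)/2 = 55.8°, and the critical height
H_c = (4c/γ) · sinβ cosφ / [1 − cos(β − φ)]
    = (4·37.3/18.8) · sin77.9°·cos33.6° / [1 − cos(44.3°)]
    = 7.936 · 0.9778·0.8329 / [1 − 0.7157]
    = 7.936 · 0.8144 / 0.2843
    = 22.73 m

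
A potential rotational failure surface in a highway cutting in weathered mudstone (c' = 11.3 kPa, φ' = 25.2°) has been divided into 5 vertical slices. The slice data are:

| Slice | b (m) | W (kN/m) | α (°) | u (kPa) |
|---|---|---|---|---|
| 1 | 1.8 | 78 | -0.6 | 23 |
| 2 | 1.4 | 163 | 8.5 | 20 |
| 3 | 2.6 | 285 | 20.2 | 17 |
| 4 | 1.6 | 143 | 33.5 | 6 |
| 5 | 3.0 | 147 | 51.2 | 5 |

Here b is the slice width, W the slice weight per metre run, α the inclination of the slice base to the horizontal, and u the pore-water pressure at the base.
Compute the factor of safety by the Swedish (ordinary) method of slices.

Ordinary method of slices: FS = Σ[c'·Δl_i + (W_i cosα_i − u_i·Δl_i)·tanφ'] / Σ W_i sinα_i, with Δl_i = b_i / cosα_i.
Slice 1: Δl = 1.8/cos(-0.6°) = 1.800 m; N'_1 = 78·cos(-0.6°) − 23·1.800 = 36.6; c'Δl = 20.34; W sinα = -0.8
Slice 2: Δl = 1.4/cos8.5° = 1.416 m; N'_2 = 163·cos8.5° − 20·1.416 = 132.9; c'Δl = 16.00; W sinα = 24.1
Slice 3: Δl = 2.6/cos20.2° = 2.770 m; N'_3 = 285·cos20.2° − 17·2.770 = 220.4; c'Δl = 31.31; W sinα = 98.4
Slice 4: Δl = 1.6/cos33.5° = 1.919 m; N'_4 = 143·cos33.5° − 6·1.919 = 107.7; c'Δl = 21.68; W sinα = 78.9
Slice 5: Δl = 3.0/cos51.2° = 4.788 m; N'_5 = 147·cos51.2° − 5·4.788 = 68.2; c'Δl = 54.10; W sinα = 114.6
Σc'Δl = 143.4 kN/m; ΣN' = 565.8 kN/m; ΣW sinα = 315.2 kN/m
Resisting = 143.4 + 565.8·tan25.2° = 143.4 + 266.2 = 409.7 kN/m
FS = 409.7 / 315.2 = 1.300

FS = 1.30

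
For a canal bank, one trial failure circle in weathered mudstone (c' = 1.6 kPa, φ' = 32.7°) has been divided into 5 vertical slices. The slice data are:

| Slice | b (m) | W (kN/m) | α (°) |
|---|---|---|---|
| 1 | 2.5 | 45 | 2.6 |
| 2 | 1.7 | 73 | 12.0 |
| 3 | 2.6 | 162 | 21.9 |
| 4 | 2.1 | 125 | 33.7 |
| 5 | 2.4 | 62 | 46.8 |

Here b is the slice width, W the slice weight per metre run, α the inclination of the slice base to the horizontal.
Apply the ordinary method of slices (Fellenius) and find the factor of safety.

FS = 1.49

Ordinary method of slices: FS = Σ[c'·Δl_i + (W_i cosα_i)·tanφ'] / Σ W_i sinα_i, with Δl_i = b_i / cosα_i.
Slice 1: Δl = 2.5/cos2.6° = 2.503 m; N'_1 = 45·cos2.6° = 45.0; c'Δl = 4.00; W sinα = 2.0
Slice 2: Δl = 1.7/cos12.0° = 1.738 m; N'_2 = 73·cos12.0° = 71.4; c'Δl = 2.78; W sinα = 15.2
Slice 3: Δl = 2.6/cos21.9° = 2.802 m; N'_3 = 162·cos21.9° = 150.3; c'Δl = 4.48; W sinα = 60.4
Slice 4: Δl = 2.1/cos33.7° = 2.524 m; N'_4 = 125·cos33.7° = 104.0; c'Δl = 4.04; W sinα = 69.4
Slice 5: Δl = 2.4/cos46.8° = 3.506 m; N'_5 = 62·cos46.8° = 42.4; c'Δl = 5.61; W sinα = 45.2
Σc'Δl = 20.9 kN/m; ΣN' = 413.1 kN/m; ΣW sinα = 192.2 kN/m
Resisting = 20.9 + 413.1·tan32.7° = 20.9 + 265.2 = 286.1 kN/m
FS = 286.1 / 192.2 = 1.489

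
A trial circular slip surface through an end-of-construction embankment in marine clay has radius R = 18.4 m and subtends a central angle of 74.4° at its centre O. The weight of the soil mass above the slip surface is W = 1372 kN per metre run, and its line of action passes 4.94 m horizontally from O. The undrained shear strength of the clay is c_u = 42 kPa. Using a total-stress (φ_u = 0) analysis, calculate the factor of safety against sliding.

Taking moments about the centre O, the resisting moment is provided by the undrained shear strength acting along the arc:
Arc length L_a = R·θ = 18.4·(74.4°·π/180) = 18.4·1.2985 = 23.89 m
M_R = c_u·L_a·R = 42·23.89·18.4 = 18464.4 kN·m/m
M_D = W·d = 1372·4.94 = 6777.7 kN·m/m
FS = M_R / M_D = 18464.4 / 6777.7 = 2.724

FS = 2.72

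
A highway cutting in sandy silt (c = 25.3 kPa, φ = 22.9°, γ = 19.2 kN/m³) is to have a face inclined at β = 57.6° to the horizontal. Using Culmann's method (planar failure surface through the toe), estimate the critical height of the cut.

H_c = 23.05 m

Culmann's analysis gives the critical failure plane at α_cr = (β + φ)/2 = (57.6 + 22.9)/2 = 40.2°, and the critical height
H_c = (4c/γ) · sinβ cosφ / [1 − cos(β − φ)]
    = (4·25.3/19.2) · sin57.6°·cos22.9° / [1 − cos(34.7°)]
    = 5.271 · 0.8443·0.9212 / [1 − 0.8221]
    = 5.271 · 0.7778 / 0.1779
    = 23.05 m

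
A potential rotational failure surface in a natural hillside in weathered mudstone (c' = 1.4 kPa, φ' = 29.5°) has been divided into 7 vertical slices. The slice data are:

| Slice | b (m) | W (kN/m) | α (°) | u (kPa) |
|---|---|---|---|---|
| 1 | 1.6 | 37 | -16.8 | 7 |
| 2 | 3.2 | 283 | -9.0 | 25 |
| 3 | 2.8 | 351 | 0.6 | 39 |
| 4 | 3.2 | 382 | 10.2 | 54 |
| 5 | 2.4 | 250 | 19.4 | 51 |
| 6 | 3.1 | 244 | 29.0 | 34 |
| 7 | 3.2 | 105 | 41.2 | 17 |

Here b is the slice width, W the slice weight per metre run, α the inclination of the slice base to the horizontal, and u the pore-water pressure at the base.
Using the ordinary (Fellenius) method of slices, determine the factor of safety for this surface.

FS = 1.82

Ordinary method of slices: FS = Σ[c'·Δl_i + (W_i cosα_i − u_i·Δl_i)·tanφ'] / Σ W_i sinα_i, with Δl_i = b_i / cosα_i.
Slice 1: Δl = 1.6/cos(-16.8°) = 1.671 m; N'_1 = 37·cos(-16.8°) − 7·1.671 = 23.7; c'Δl = 2.34; W sinα = -10.7
Slice 2: Δl = 3.2/cos(-9.0°) = 3.240 m; N'_2 = 283·cos(-9.0°) − 25·3.240 = 198.5; c'Δl = 4.54; W sinα = -44.3
Slice 3: Δl = 2.8/cos0.6° = 2.800 m; N'_3 = 351·cos0.6° − 39·2.800 = 241.8; c'Δl = 3.92; W sinα = 3.7
Slice 4: Δl = 3.2/cos10.2° = 3.251 m; N'_4 = 382·cos10.2° − 54·3.251 = 200.4; c'Δl = 4.55; W sinα = 67.6
Slice 5: Δl = 2.4/cos19.4° = 2.544 m; N'_5 = 250·cos19.4° − 51·2.544 = 106.0; c'Δl = 3.56; W sinα = 83.0
Slice 6: Δl = 3.1/cos29.0° = 3.544 m; N'_6 = 244·cos29.0° − 34·3.544 = 92.9; c'Δl = 4.96; W sinα = 118.3
Slice 7: Δl = 3.2/cos41.2° = 4.253 m; N'_7 = 105·cos41.2° − 17·4.253 = 6.7; c'Δl = 5.95; W sinα = 69.2
Σc'Δl = 29.8 kN/m; ΣN' = 870.0 kN/m; ΣW sinα = 286.9 kN/m
Resisting = 29.8 + 870.0·tan29.5° = 29.8 + 492.2 = 522.1 kN/m
FS = 522.1 / 286.9 = 1.820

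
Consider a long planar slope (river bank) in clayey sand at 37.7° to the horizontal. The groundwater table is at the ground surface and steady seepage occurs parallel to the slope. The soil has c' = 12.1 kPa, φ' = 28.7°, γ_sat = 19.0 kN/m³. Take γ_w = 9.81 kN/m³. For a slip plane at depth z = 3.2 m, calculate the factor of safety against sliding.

With seepage parallel to the slope and the water table at the surface, the effective normal stress on the slip plane uses the buoyant unit weight γ' = γ_sat − γ_w while the driving shear stress uses γ_sat:
FS = [c' + γ' z cos²β tanφ'] / [γ_sat z sinβ cosβ]
γ' = 19.0 − 9.81 = 9.19 kN/m³
Numerator = 12.1 + 9.19·3.2·cos²37.7°·tan28.7° = 12.1 + 9.19·3.2·0.6260·0.5475 = 22.179 kPa
Denominator = 19.0·3.2·sin37.7°·cos37.7° = 19.0·3.2·0.6115·0.7912 = 29.418 kPa
FS = 22.179 / 29.418 = 0.754

FS = 0.75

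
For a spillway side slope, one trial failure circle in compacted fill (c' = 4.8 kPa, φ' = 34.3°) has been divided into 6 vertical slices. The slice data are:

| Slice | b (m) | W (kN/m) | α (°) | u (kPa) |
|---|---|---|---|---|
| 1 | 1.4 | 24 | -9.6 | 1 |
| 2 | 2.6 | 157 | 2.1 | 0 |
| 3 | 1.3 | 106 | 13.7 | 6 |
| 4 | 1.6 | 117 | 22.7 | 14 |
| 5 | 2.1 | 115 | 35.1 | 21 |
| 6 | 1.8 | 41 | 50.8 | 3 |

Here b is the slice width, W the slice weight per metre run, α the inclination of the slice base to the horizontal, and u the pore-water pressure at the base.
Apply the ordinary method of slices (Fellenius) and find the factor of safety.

FS = 2.02

Ordinary method of slices: FS = Σ[c'·Δl_i + (W_i cosα_i − u_i·Δl_i)·tanφ'] / Σ W_i sinα_i, with Δl_i = b_i / cosα_i.
Slice 1: Δl = 1.4/cos(-9.6°) = 1.420 m; N'_1 = 24·cos(-9.6°) − 1·1.420 = 22.2; c'Δl = 6.82; W sinα = -4.0
Slice 2: Δl = 2.6/cos2.1° = 2.602 m; N'_2 = 157·cos2.1° − 0·2.602 = 156.9; c'Δl = 12.49; W sinα = 5.8
Slice 3: Δl = 1.3/cos13.7° = 1.338 m; N'_3 = 106·cos13.7° − 6·1.338 = 95.0; c'Δl = 6.42; W sinα = 25.1
Slice 4: Δl = 1.6/cos22.7° = 1.734 m; N'_4 = 117·cos22.7° − 14·1.734 = 83.7; c'Δl = 8.32; W sinα = 45.2
Slice 5: Δl = 2.1/cos35.1° = 2.567 m; N'_5 = 115·cos35.1° − 21·2.567 = 40.2; c'Δl = 12.32; W sinα = 66.1
Slice 6: Δl = 1.8/cos50.8° = 2.848 m; N'_6 = 41·cos50.8° − 3·2.848 = 17.4; c'Δl = 13.67; W sinα = 31.8
Σc'Δl = 60.0 kN/m; ΣN' = 415.3 kN/m; ΣW sinα = 169.9 kN/m
Resisting = 60.0 + 415.3·tan34.3° = 60.0 + 283.3 = 343.3 kN/m
FS = 343.3 / 169.9 = 2.021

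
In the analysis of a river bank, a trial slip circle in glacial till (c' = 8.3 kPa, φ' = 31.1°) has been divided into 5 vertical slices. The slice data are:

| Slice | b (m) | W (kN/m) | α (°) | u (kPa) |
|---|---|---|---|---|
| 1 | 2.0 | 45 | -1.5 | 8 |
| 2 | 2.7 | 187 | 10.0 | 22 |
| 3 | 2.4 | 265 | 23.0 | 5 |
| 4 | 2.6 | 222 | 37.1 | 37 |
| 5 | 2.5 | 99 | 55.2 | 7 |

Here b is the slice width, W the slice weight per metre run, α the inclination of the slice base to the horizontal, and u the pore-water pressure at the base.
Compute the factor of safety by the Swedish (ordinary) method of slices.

Ordinary method of slices: FS = Σ[c'·Δl_i + (W_i cosα_i − u_i·Δl_i)·tanφ'] / Σ W_i sinα_i, with Δl_i = b_i / cosα_i.
Slice 1: Δl = 2.0/cos(-1.5°) = 2.001 m; N'_1 = 45·cos(-1.5°) − 8·2.001 = 29.0; c'Δl = 16.61; W sinα = -1.2
Slice 2: Δl = 2.7/cos10.0° = 2.742 m; N'_2 = 187·cos10.0° − 22·2.742 = 123.8; c'Δl = 22.76; W sinα = 32.5
Slice 3: Δl = 2.4/cos23.0° = 2.607 m; N'_3 = 265·cos23.0° − 5·2.607 = 230.9; c'Δl = 21.64; W sinα = 103.5
Slice 4: Δl = 2.6/cos37.1° = 3.260 m; N'_4 = 222·cos37.1° − 37·3.260 = 56.4; c'Δl = 27.06; W sinα = 133.9
Slice 5: Δl = 2.5/cos55.2° = 4.380 m; N'_5 = 99·cos55.2° − 7·4.380 = 25.8; c'Δl = 36.36; W sinα = 81.3
Σc'Δl = 124.4 kN/m; ΣN' = 466.0 kN/m; ΣW sinα = 350.0 kN/m
Resisting = 124.4 + 466.0·tan31.1° = 124.4 + 281.1 = 405.5 kN/m
FS = 405.5 / 350.0 = 1.159

FS = 1.16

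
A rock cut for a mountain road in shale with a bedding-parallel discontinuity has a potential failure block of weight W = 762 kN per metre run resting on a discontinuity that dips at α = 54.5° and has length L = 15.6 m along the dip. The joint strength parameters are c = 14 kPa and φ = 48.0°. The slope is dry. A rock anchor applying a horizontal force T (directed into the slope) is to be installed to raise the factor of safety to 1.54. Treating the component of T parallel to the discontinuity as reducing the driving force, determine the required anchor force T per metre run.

T = 137 kN/m

Resolving forces along and normal to the sliding plane, with the horizontal anchor force T adding T·sinα to the effective normal force and T·cosα acting up the plane against the driving force:
FS = [cL + (W cosα + T sinα) tanφ] / [W sinα − T cosα]
Without the anchor: N' = 442.5 kN/m, driving T_d = 620.4 kN/m, resisting R = 14·15.6 + 442.5·tan48.0° = 709.8 kN/m, FS = 1.14.
Setting FS = 1.54 and solving for T:
1.54·(620.4 − T cos54.5°) = 709.8 + T sin54.5°·tan48.0°
T·(sin54.5°·tan48.0° + 1.54·cos54.5°) = 1.54·620.4 − 709.8
T·(0.8141·1.1106 + 1.54·0.5807) = 955.3 − 709.8 = 245.5
T·1.7984 = 245.5
T = 136.5 kN/m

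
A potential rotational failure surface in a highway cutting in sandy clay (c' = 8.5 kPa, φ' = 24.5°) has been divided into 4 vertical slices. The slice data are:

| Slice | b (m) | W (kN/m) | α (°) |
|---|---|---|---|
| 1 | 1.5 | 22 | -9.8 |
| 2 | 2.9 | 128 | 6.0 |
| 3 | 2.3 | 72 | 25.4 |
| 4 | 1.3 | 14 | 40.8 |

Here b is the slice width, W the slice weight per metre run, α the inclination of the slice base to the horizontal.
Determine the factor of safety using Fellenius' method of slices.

FS = 3.55

Ordinary method of slices: FS = Σ[c'·Δl_i + (W_i cosα_i)·tanφ'] / Σ W_i sinα_i, with Δl_i = b_i / cosα_i.
Slice 1: Δl = 1.5/cos(-9.8°) = 1.522 m; N'_1 = 22·cos(-9.8°) = 21.7; c'Δl = 12.94; W sinα = -3.7
Slice 2: Δl = 2.9/cos6.0° = 2.916 m; N'_2 = 128·cos6.0° = 127.3; c'Δl = 24.79; W sinα = 13.4
Slice 3: Δl = 2.3/cos25.4° = 2.546 m; N'_3 = 72·cos25.4° = 65.0; c'Δl = 21.64; W sinα = 30.9
Slice 4: Δl = 1.3/cos40.8° = 1.717 m; N'_4 = 14·cos40.8° = 10.6; c'Δl = 14.60; W sinα = 9.1
Σc'Δl = 74.0 kN/m; ΣN' = 224.6 kN/m; ΣW sinα = 49.7 kN/m
Resisting = 74.0 + 224.6·tan24.5° = 74.0 + 102.4 = 176.3 kN/m
FS = 176.3 / 49.7 = 3.550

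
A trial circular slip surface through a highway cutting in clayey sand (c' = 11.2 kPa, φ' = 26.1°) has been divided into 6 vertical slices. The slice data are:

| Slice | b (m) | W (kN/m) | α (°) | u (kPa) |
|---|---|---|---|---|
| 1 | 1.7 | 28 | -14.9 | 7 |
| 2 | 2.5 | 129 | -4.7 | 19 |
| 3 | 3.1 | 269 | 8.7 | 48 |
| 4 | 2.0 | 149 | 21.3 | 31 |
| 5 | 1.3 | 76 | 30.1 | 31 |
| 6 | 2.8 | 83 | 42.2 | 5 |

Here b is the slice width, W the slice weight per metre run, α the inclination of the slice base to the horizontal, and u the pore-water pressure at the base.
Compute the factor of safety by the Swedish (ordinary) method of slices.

FS = 1.96

Ordinary method of slices: FS = Σ[c'·Δl_i + (W_i cosα_i − u_i·Δl_i)·tanφ'] / Σ W_i sinα_i, with Δl_i = b_i / cosα_i.
Slice 1: Δl = 1.7/cos(-14.9°) = 1.759 m; N'_1 = 28·cos(-14.9°) − 7·1.759 = 14.7; c'Δl = 19.70; W sinα = -7.2
Slice 2: Δl = 2.5/cos(-4.7°) = 2.508 m; N'_2 = 129·cos(-4.7°) − 19·2.508 = 80.9; c'Δl = 28.09; W sinα = -10.6
Slice 3: Δl = 3.1/cos8.7° = 3.136 m; N'_3 = 269·cos8.7° − 48·3.136 = 115.4; c'Δl = 35.12; W sinα = 40.7
Slice 4: Δl = 2.0/cos21.3° = 2.147 m; N'_4 = 149·cos21.3° − 31·2.147 = 72.3; c'Δl = 24.04; W sinα = 54.1
Slice 5: Δl = 1.3/cos30.1° = 1.503 m; N'_5 = 76·cos30.1° − 31·1.503 = 19.2; c'Δl = 16.83; W sinα = 38.1
Slice 6: Δl = 2.8/cos42.2° = 3.780 m; N'_6 = 83·cos42.2° − 5·3.780 = 42.6; c'Δl = 42.33; W sinα = 55.8
Σc'Δl = 166.1 kN/m; ΣN' = 345.1 kN/m; ΣW sinα = 170.9 kN/m
Resisting = 166.1 + 345.1·tan26.1° = 166.1 + 169.0 = 335.2 kN/m
FS = 335.2 / 170.9 = 1.961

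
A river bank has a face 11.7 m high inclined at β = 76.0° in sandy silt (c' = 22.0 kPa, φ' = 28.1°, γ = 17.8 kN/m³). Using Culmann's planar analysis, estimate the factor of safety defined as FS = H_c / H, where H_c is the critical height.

FS = 1.10

H_c = (4c'/γ) · sinβ cosφ' / [1 − cos(β − φ')]
    = (4·22.0/17.8) · sin76.0°·cos28.1° / [1 − cos47.9°]
    = 4.944 · 0.8559 / 0.3296 = 12.84 m
FS = H_c / H = 12.84 / 11.7 = 1.097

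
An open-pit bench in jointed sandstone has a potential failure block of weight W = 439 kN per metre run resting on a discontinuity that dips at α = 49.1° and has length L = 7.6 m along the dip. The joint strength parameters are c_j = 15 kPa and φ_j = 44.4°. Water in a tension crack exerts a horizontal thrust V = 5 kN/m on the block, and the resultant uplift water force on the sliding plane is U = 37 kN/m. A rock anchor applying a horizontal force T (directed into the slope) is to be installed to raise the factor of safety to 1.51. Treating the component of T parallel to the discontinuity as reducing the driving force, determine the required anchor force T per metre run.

Resolving forces along and normal to the sliding plane, with the horizontal anchor force T adding T·sinα to the effective normal force and T·cosα acting up the plane against the driving force:
FS = [c_jL + (W cosα − U − V sinα + T sinα) tanφ_j] / [W sinα + V cosα − T cosα]
Without the anchor: N' = 246.7 kN/m, driving T_d = 335.1 kN/m, resisting R = 15·7.6 + 246.7·tan44.4° = 355.5 kN/m, FS = 1.06.
Setting FS = 1.51 and solving for T:
1.51·(335.1 − T cos49.1°) = 355.5 + T sin49.1°·tan44.4°
T·(sin49.1°·tan44.4° + 1.51·cos49.1°) = 1.51·335.1 − 355.5
T·(0.7559·0.9793 + 1.51·0.6547) = 506.0 − 355.5 = 150.5
T·1.7288 = 150.5
T = 87.0 kN/m

T = 87 kN/m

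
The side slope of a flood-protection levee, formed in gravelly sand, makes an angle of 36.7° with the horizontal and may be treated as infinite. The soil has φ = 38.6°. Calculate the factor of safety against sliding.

FS = 1.07

For a dry cohesionless infinite slope the factor of safety is FS = tanφ / tanβ.
FS = tan38.6° / tan36.7° = 0.7983 / 0.7454 = 1.071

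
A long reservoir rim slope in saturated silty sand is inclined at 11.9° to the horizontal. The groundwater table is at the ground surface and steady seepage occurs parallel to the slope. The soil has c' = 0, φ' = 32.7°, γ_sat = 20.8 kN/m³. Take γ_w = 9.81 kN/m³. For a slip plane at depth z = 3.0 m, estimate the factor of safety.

FS = 1.61

With seepage parallel to the slope and the water table at the surface, the effective normal stress on the slip plane uses the buoyant unit weight γ' = γ_sat − γ_w while the driving shear stress uses γ_sat:
FS = [c' + γ' z cos²β tanφ'] / [γ_sat z sinβ cosβ]
(For c' = 0 this reduces to FS = (γ'/γ_sat)·tanφ'/tanβ.)
γ' = 20.8 − 9.81 = 10.99 kN/m³
Numerator = 0.0 + 10.99·3.0·cos²11.9°·tan32.7° = 0.0 + 10.99·3.0·0.9575·0.6420 = 20.266 kPa
Denominator = 20.8·3.0·sin11.9°·cos11.9° = 20.8·3.0·0.2062·0.9785 = 12.591 kPa
FS = 20.266 / 12.591 = 1.610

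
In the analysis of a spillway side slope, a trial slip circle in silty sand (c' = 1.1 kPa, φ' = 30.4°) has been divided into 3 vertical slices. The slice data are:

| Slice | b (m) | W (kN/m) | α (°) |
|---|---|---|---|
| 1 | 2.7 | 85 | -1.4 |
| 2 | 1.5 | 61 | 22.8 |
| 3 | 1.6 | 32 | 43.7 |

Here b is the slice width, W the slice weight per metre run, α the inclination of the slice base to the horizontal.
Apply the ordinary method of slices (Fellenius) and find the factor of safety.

Ordinary method of slices: FS = Σ[c'·Δl_i + (W_i cosα_i)·tanφ'] / Σ W_i sinα_i, with Δl_i = b_i / cosα_i.
Slice 1: Δl = 2.7/cos(-1.4°) = 2.701 m; N'_1 = 85·cos(-1.4°) = 85.0; c'Δl = 2.97; W sinα = -2.1
Slice 2: Δl = 1.5/cos22.8° = 1.627 m; N'_2 = 61·cos22.8° = 56.2; c'Δl = 1.79; W sinα = 23.6
Slice 3: Δl = 1.6/cos43.7° = 2.213 m; N'_3 = 32·cos43.7° = 23.1; c'Δl = 2.43; W sinα = 22.1
Σc'Δl = 7.2 kN/m; ΣN' = 164.3 kN/m; ΣW sinα = 43.7 kN/m
Resisting = 7.2 + 164.3·tan30.4° = 7.2 + 96.4 = 103.6 kN/m
FS = 103.6 / 43.7 = 2.373

FS = 2.37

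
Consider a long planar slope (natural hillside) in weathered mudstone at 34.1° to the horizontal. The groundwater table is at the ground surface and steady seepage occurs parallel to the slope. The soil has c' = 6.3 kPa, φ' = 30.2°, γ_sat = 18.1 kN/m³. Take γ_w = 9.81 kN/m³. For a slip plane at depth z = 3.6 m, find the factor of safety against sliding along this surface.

FS = 0.60

With seepage parallel to the slope and the water table at the surface, the effective normal stress on the slip plane uses the buoyant unit weight γ' = γ_sat − γ_w while the driving shear stress uses γ_sat:
FS = [c' + γ' z cos²β tanφ'] / [γ_sat z sinβ cosβ]
γ' = 18.1 − 9.81 = 8.29 kN/m³
Numerator = 6.3 + 8.29·3.6·cos²34.1°·tan30.2° = 6.3 + 8.29·3.6·0.6857·0.5820 = 18.210 kPa
Denominator = 18.1·3.6·sin34.1°·cos34.1° = 18.1·3.6·0.5606·0.8281 = 30.250 kPa
FS = 18.210 / 30.250 = 0.602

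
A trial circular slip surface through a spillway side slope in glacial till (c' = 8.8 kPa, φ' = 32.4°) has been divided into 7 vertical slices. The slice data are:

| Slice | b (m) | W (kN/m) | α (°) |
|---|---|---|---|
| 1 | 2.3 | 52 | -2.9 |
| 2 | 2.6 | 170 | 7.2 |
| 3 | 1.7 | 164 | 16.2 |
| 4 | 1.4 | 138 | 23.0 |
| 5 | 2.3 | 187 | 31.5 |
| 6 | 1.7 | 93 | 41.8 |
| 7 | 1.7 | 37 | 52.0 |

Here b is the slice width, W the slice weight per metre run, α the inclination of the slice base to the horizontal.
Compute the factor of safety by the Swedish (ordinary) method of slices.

Ordinary method of slices: FS = Σ[c'·Δl_i + (W_i cosα_i)·tanφ'] / Σ W_i sinα_i, with Δl_i = b_i / cosα_i.
Slice 1: Δl = 2.3/cos(-2.9°) = 2.303 m; N'_1 = 52·cos(-2.9°) = 51.9; c'Δl = 20.27; W sinα = -2.6
Slice 2: Δl = 2.6/cos7.2° = 2.621 m; N'_2 = 170·cos7.2° = 168.7; c'Δl = 23.06; W sinα = 21.3
Slice 3: Δl = 1.7/cos16.2° = 1.770 m; N'_3 = 164·cos16.2° = 157.5; c'Δl = 15.58; W sinα = 45.8
Slice 4: Δl = 1.4/cos23.0° = 1.521 m; N'_4 = 138·cos23.0° = 127.0; c'Δl = 13.38; W sinα = 53.9
Slice 5: Δl = 2.3/cos31.5° = 2.698 m; N'_5 = 187·cos31.5° = 159.4; c'Δl = 23.74; W sinα = 97.7
Slice 6: Δl = 1.7/cos41.8° = 2.280 m; N'_6 = 93·cos41.8° = 69.3; c'Δl = 20.07; W sinα = 62.0
Slice 7: Δl = 1.7/cos52.0° = 2.761 m; N'_7 = 37·cos52.0° = 22.8; c'Δl = 24.30; W sinα = 29.2
Σc'Δl = 140.4 kN/m; ΣN' = 756.7 kN/m; ΣW sinα = 307.2 kN/m
Resisting = 140.4 + 756.7·tan32.4° = 140.4 + 480.2 = 620.6 kN/m
FS = 620.6 / 307.2 = 2.020

FS = 2.02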